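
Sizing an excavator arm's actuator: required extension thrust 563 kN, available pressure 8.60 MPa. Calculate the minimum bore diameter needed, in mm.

D ≈ 289 mm

Extension force acts on the full piston face: F = P × (π/4)D².
D = √(4F / (πP)) = √(4 × 563 kN / (π × 8.60 MPa))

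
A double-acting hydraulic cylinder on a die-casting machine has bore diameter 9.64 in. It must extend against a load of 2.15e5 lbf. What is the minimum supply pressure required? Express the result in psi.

Cap-side area A_cap = π/4 × (9.64 in)² = 72.99 in^2
P = F / A = 2.15e5 lbf / A

P ≈ 2950 psi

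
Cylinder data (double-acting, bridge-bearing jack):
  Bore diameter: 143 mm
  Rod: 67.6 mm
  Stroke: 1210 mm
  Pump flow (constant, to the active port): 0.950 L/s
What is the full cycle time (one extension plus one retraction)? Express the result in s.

Cap-side area A_cap = π/4 × (143 mm)² = 16060 mm^2
Rod-side annular area A_ann = π/4 × (143² − 67.6²) = 12470 mm^2
t_ext = A_cap·L/Q = 20.46 s
t_ret = A_ann·L/Q = 15.88 s
t_cycle = t_ext + t_ret

t ≈ 36.3 s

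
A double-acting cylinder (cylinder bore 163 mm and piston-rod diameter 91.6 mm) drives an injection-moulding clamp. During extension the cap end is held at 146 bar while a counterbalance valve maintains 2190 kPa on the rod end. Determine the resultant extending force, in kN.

Cap-side area A_cap = π/4 × (163 mm)² = 20870 mm^2
Rod-side annular area A_ann = π/4 × (163² − 91.6²) = 14280 mm^2
Net thrust = P_cap·A_cap − P_rod·A_ann = 304.7 kN − 31.27 kN

F ≈ 273 kN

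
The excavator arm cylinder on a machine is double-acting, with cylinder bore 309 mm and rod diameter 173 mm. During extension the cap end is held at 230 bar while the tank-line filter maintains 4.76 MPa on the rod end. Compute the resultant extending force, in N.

Cap-side area A_cap = π/4 × (309 mm)² = 74990 mm^2
Rod-side annular area A_ann = π/4 × (309² − 173²) = 51480 mm^2
Net thrust = P_cap·A_cap − P_rod·A_ann = 1.725e6 N − 2.451e5 N

F ≈ 1.48e6 N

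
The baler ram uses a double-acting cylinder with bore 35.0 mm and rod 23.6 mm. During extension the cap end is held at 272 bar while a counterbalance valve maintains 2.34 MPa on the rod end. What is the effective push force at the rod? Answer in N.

Cap-side area A_cap = π/4 × (35.0 mm)² = 962.1 mm^2
Rod-side annular area A_ann = π/4 × (35.0² − 23.6²) = 524.7 mm^2
Net thrust = P_cap·A_cap − P_rod·A_ann = 26170 N − 1228 N

F ≈ 24900 N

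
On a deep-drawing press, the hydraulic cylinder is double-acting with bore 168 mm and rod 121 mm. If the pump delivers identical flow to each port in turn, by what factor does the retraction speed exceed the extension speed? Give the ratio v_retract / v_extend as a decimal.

Cap-side area A_cap = π/4 × (168 mm)² = 22170 mm^2
Rod-side annular area A_ann = π/4 × (168² − 121²) = 10670 mm^2
For equal Q, v ∝ 1/A, so v_ret/v_ext = A_cap/A_ann.

v_ret/v_ext ≈ 2.08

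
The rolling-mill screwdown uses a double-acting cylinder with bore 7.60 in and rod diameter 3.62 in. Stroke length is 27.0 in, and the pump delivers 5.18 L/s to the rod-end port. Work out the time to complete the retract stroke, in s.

t ≈ 3.00 s

Rod-side annular area A_ann = π/4 × (7.60² − 3.62²) = 35.07 in^2
Swept volume V = A × L; t = V / Q = A·L / Q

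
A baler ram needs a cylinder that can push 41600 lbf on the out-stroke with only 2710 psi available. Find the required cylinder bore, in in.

D ≈ 4.42 in

Extension force acts on the full piston face: F = P × (π/4)D².
D = √(4F / (πP)) = √(4 × 41600 lbf / (π × 2710 psi))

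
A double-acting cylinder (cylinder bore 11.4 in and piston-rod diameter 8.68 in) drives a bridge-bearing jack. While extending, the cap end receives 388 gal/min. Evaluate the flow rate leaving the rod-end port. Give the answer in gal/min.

Q_out ≈ 163 gal/min

Cap-side area A_cap = π/4 × (11.4 in)² = 102.1 in^2
Rod-side annular area A_ann = π/4 × (11.4² − 8.68²) = 42.90 in^2
Piston speed v = Q_in/A_cap; rod-end outflow Q_out = v × A_ann = Q_in × A_ann/A_cap.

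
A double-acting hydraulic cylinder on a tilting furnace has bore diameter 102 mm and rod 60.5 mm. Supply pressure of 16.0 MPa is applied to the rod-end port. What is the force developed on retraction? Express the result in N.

Rod-side annular area A_ann = π/4 × (102² − 60.5²) = 5297 mm^2
On retraction the pressure acts on the annular area (bore minus rod).
F = P × A_ann

F ≈ 84700 N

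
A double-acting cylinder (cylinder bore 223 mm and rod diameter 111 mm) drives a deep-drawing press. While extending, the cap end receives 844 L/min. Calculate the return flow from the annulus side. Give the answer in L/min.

Q_out ≈ 635 L/min

Cap-side area A_cap = π/4 × (223 mm)² = 39060 mm^2
Rod-side annular area A_ann = π/4 × (223² − 111²) = 29380 mm^2
Piston speed v = Q_in/A_cap; rod-end outflow Q_out = v × A_ann = Q_in × A_ann/A_cap.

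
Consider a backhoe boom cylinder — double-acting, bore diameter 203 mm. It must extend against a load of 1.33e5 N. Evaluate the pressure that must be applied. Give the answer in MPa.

P ≈ 4.11 MPa

Cap-side area A_cap = π/4 × (203 mm)² = 32370 mm^2
P = F / A = 1.33e5 N / A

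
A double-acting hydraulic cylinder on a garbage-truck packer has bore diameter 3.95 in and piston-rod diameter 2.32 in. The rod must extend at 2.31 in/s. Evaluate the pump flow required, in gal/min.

Cap-side area A_cap = π/4 × (3.95 in)² = 12.25 in^2
Q = A × v

Q ≈ 7.35 gal/min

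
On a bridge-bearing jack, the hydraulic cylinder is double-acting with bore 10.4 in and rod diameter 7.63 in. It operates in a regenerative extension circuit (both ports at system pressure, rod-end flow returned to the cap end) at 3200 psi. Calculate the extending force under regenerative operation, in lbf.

F ≈ 1.46e5 lbf

With equal pressure on both faces, forces on the annular region cancel; the net push is pressure × rod cross-section.
Rod cross-section A_rod = π/4 × (7.63 in)² = 45.72 in^2
F = P × A_rod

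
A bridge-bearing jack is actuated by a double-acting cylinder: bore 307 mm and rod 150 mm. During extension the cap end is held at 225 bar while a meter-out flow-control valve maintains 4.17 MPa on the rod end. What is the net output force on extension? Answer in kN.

Cap-side area A_cap = π/4 × (307 mm)² = 74020 mm^2
Rod-side annular area A_ann = π/4 × (307² − 150²) = 56350 mm^2
Net thrust = P_cap·A_cap − P_rod·A_ann = 1666 kN − 235.0 kN

F ≈ 1430 kN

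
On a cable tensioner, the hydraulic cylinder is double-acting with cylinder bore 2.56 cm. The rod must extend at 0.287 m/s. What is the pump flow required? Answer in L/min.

Q ≈ 8.86 L/min

Cap-side area A_cap = π/4 × (2.56 cm)² = 5.147 cm^2
Q = A × v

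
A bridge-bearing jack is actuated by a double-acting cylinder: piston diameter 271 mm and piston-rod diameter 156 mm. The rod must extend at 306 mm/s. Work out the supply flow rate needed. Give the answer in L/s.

Q ≈ 17.7 L/s

Cap-side area A_cap = π/4 × (271 mm)² = 57680 mm^2
Q = A × v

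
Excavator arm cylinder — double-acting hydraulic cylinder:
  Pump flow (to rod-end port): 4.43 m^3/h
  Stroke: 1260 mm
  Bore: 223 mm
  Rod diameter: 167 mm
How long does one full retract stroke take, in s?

Rod-side annular area A_ann = π/4 × (223² − 167²) = 17150 mm^2
Swept volume V = A × L; t = V / Q = A·L / Q

t ≈ 17.6 s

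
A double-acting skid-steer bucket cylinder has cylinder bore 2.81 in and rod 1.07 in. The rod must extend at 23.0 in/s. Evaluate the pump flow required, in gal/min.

Cap-side area A_cap = π/4 × (2.81 in)² = 6.202 in^2
Q = A × v

Q ≈ 37.0 gal/min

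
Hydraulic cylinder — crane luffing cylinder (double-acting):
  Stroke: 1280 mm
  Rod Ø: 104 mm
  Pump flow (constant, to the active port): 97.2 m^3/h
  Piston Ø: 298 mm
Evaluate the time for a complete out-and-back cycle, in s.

t ≈ 6.21 s

Cap-side area A_cap = π/4 × (298 mm)² = 69750 mm^2
Rod-side annular area A_ann = π/4 × (298² − 104²) = 61250 mm^2
t_ext = A_cap·L/Q = 3.307 s
t_ret = A_ann·L/Q = 2.904 s
t_cycle = t_ext + t_ret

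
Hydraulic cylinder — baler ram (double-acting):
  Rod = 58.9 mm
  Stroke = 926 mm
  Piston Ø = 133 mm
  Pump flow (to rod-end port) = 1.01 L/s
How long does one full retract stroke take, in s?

Rod-side annular area A_ann = π/4 × (133² − 58.9²) = 11170 mm^2
Swept volume V = A × L; t = V / Q = A·L / Q

t ≈ 10.2 s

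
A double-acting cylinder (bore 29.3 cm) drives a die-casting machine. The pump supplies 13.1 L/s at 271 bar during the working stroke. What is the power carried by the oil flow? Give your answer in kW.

W ≈ 355 kW

Hydraulic power = P × Q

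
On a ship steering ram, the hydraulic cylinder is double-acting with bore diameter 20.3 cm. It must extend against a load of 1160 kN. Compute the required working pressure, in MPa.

P ≈ 35.8 MPa

Cap-side area A_cap = π/4 × (20.3 cm)² = 323.7 cm^2
P = F / A = 1160 kN / A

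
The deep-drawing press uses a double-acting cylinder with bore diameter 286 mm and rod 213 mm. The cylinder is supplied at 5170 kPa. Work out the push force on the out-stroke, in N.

Cap-side area A_cap = π/4 × (286 mm)² = 64240 mm^2
F = P × A_cap = 5170 kPa × A_cap

F ≈ 3.32e5 N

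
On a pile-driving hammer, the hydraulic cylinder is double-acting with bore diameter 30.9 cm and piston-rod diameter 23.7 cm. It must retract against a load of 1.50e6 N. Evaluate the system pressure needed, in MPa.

P ≈ 48.6 MPa

Rod-side annular area A_ann = π/4 × (30.9² − 23.7²) = 308.8 cm^2
Retraction: pressure acts on the annular area.
P = F / A = 1.50e6 N / A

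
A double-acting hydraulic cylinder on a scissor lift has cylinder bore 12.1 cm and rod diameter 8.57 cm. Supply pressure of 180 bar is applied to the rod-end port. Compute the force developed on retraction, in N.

Rod-side annular area A_ann = π/4 × (12.1² − 8.57²) = 57.31 cm^2
On retraction the pressure acts on the annular area (bore minus rod).
F = P × A_ann

F ≈ 1.03e5 N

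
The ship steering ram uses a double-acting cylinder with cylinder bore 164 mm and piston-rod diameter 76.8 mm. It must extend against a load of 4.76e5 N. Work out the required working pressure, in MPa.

P ≈ 22.5 MPa

Cap-side area A_cap = π/4 × (164 mm)² = 21120 mm^2
P = F / A = 4.76e5 N / A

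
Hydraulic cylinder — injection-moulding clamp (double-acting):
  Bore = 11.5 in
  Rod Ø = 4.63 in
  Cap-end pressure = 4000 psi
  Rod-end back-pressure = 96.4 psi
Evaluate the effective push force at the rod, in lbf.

F ≈ 4.07e5 lbf

Cap-side area A_cap = π/4 × (11.5 in)² = 103.9 in^2
Rod-side annular area A_ann = π/4 × (11.5² − 4.63²) = 87.03 in^2
Net thrust = P_cap·A_cap − P_rod·A_ann = 4.155e5 lbf − 8390 lbf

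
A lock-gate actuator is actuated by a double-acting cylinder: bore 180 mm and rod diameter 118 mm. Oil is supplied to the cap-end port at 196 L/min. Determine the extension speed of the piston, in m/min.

Cap-side area A_cap = π/4 × (180 mm)² = 25450 mm^2
v = Q / A

v ≈ 7.70 m/min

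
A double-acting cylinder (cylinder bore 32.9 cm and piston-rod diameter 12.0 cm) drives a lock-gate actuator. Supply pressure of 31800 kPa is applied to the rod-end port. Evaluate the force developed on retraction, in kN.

Rod-side annular area A_ann = π/4 × (32.9² − 12.0²) = 737.0 cm^2
On retraction the pressure acts on the annular area (bore minus rod).
F = P × A_ann

F ≈ 2340 kN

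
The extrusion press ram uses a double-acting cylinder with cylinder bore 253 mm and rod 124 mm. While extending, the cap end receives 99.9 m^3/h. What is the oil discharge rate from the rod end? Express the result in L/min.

Cap-side area A_cap = π/4 × (253 mm)² = 50270 mm^2
Rod-side annular area A_ann = π/4 × (253² − 124²) = 38200 mm^2
Piston speed v = Q_in/A_cap; rod-end outflow Q_out = v × A_ann = Q_in × A_ann/A_cap.

Q_out ≈ 1270 L/min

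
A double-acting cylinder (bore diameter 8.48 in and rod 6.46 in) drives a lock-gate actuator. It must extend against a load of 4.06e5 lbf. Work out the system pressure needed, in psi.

P ≈ 7190 psi

Cap-side area A_cap = π/4 × (8.48 in)² = 56.48 in^2
P = F / A = 4.06e5 lbf / A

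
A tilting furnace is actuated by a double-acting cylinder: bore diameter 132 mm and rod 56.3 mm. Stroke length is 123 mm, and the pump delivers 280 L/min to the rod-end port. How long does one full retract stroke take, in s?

t ≈ 0.295 s

Rod-side annular area A_ann = π/4 × (132² − 56.3²) = 11200 mm^2
Swept volume V = A × L; t = V / Q = A·L / Q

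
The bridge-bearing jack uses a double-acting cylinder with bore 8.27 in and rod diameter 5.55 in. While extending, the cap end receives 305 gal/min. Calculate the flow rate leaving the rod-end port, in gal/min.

Q_out ≈ 168 gal/min

Cap-side area A_cap = π/4 × (8.27 in)² = 53.72 in^2
Rod-side annular area A_ann = π/4 × (8.27² − 5.55²) = 29.52 in^2
Piston speed v = Q_in/A_cap; rod-end outflow Q_out = v × A_ann = Q_in × A_ann/A_cap.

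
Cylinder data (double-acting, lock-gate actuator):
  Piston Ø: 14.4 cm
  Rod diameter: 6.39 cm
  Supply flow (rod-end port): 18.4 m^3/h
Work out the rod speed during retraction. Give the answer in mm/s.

v ≈ 391 mm/s

Rod-side annular area A_ann = π/4 × (14.4² − 6.39²) = 130.8 cm^2
Flow into the rod-end port fills the annular volume.
v = Q / A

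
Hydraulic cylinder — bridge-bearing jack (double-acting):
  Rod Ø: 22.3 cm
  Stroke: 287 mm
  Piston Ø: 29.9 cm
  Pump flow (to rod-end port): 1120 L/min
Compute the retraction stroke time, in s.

t ≈ 0.479 s

Rod-side annular area A_ann = π/4 × (29.9² − 22.3²) = 311.6 cm^2
Swept volume V = A × L; t = V / Q = A·L / Q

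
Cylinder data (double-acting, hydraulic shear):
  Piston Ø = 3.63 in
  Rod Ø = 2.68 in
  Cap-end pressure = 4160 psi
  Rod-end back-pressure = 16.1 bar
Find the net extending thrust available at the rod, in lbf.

Cap-side area A_cap = π/4 × (3.63 in)² = 10.35 in^2
Rod-side annular area A_ann = π/4 × (3.63² − 2.68²) = 4.708 in^2
Net thrust = P_cap·A_cap − P_rod·A_ann = 43050 lbf − 1099 lbf

F ≈ 42000 lbf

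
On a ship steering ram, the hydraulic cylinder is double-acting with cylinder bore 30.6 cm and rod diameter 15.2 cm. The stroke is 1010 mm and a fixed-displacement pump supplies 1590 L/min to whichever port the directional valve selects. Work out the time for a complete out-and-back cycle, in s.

t ≈ 4.91 s

Cap-side area A_cap = π/4 × (30.6 cm)² = 735.4 cm^2
Rod-side annular area A_ann = π/4 × (30.6² − 15.2²) = 554.0 cm^2
t_ext = A_cap·L/Q = 2.803 s
t_ret = A_ann·L/Q = 2.111 s
t_cycle = t_ext + t_ret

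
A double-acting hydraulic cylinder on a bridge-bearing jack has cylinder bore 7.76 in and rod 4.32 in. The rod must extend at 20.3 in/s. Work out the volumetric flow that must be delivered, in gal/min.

Q ≈ 249 gal/min

Cap-side area A_cap = π/4 × (7.76 in)² = 47.29 in^2
Q = A × v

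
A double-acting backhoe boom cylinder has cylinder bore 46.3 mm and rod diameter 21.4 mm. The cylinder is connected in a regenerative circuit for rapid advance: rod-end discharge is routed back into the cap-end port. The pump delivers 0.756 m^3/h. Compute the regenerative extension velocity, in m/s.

In regeneration the rod-end outflow joins the pump flow into the cap end, so the net volume the pump must supply per unit advance equals the rod cross-section area.
Rod cross-section A_rod = π/4 × (21.4 mm)² = 359.7 mm^2
v = Q_pump / A_rod

v ≈ 0.584 m/s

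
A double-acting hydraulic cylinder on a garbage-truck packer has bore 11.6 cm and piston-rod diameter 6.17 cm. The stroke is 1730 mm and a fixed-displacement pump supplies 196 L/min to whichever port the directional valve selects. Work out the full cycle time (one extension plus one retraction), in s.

Cap-side area A_cap = π/4 × (11.6 cm)² = 105.7 cm^2
Rod-side annular area A_ann = π/4 × (11.6² − 6.17²) = 75.78 cm^2
t_ext = A_cap·L/Q = 5.597 s
t_ret = A_ann·L/Q = 4.013 s
t_cycle = t_ext + t_ret

t ≈ 9.61 s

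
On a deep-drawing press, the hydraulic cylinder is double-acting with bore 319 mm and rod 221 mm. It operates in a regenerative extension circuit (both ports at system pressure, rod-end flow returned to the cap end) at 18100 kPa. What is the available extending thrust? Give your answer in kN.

With equal pressure on both faces, forces on the annular region cancel; the net push is pressure × rod cross-section.
Rod cross-section A_rod = π/4 × (221 mm)² = 38360 mm^2
F = P × A_rod

F ≈ 694 kN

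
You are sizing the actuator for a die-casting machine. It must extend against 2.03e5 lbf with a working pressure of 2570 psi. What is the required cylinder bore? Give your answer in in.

Extension force acts on the full piston face: F = P × (π/4)D².
D = √(4F / (πP)) = √(4 × 2.03e5 lbf / (π × 2570 psi))

D ≈ 10.0 in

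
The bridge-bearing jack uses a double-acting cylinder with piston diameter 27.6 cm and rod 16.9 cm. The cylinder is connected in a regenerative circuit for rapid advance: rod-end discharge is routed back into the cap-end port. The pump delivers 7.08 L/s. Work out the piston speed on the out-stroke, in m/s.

v ≈ 0.316 m/s

In regeneration the rod-end outflow joins the pump flow into the cap end, so the net volume the pump must supply per unit advance equals the rod cross-section area.
Rod cross-section A_rod = π/4 × (16.9 cm)² = 224.3 cm^2
v = Q_pump / A_rod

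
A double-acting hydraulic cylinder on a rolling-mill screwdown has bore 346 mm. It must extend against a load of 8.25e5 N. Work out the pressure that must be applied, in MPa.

P ≈ 8.77 MPa

Cap-side area A_cap = π/4 × (346 mm)² = 94020 mm^2
P = F / A = 8.25e5 N / A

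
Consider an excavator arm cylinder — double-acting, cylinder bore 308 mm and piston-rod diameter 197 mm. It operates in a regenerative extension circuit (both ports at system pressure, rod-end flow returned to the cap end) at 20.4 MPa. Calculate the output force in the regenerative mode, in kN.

With equal pressure on both faces, forces on the annular region cancel; the net push is pressure × rod cross-section.
Rod cross-section A_rod = π/4 × (197 mm)² = 30480 mm^2
F = P × A_rod

F ≈ 622 kN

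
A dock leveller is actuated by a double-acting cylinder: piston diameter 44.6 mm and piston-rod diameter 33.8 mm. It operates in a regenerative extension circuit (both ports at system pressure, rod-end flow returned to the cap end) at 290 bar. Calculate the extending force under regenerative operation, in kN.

With equal pressure on both faces, forces on the annular region cancel; the net push is pressure × rod cross-section.
Rod cross-section A_rod = π/4 × (33.8 mm)² = 897.3 mm^2
F = P × A_rod

F ≈ 26.0 kN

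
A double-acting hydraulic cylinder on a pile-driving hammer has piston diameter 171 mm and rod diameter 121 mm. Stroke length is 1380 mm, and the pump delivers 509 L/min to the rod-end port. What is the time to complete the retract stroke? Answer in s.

t ≈ 1.87 s

Rod-side annular area A_ann = π/4 × (171² − 121²) = 11470 mm^2
Swept volume V = A × L; t = V / Q = A·L / Q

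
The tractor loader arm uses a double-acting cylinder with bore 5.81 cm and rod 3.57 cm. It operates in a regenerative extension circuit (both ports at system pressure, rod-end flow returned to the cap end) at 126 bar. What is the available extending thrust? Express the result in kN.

F ≈ 12.6 kN

With equal pressure on both faces, forces on the annular region cancel; the net push is pressure × rod cross-section.
Rod cross-section A_rod = π/4 × (3.57 cm)² = 10.01 cm^2
F = P × A_rod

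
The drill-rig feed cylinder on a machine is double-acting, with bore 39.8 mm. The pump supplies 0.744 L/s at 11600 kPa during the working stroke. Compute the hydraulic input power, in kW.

W ≈ 8.63 kW

Hydraulic power = P × Q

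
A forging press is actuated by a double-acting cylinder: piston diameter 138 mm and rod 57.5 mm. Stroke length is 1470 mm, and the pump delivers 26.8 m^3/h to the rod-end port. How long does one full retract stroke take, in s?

t ≈ 2.44 s

Rod-side annular area A_ann = π/4 × (138² − 57.5²) = 12360 mm^2
Swept volume V = A × L; t = V / Q = A·L / Q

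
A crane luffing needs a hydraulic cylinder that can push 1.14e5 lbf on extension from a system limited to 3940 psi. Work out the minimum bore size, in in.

D ≈ 6.07 in

Extension force acts on the full piston face: F = P × (π/4)D².
D = √(4F / (πP)) = √(4 × 1.14e5 lbf / (π × 3940 psi))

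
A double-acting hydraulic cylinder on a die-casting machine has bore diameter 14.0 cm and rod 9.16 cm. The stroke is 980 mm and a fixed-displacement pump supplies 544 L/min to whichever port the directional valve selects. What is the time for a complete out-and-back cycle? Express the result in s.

t ≈ 2.62 s

Cap-side area A_cap = π/4 × (14.0 cm)² = 153.9 cm^2
Rod-side annular area A_ann = π/4 × (14.0² − 9.16²) = 88.04 cm^2
t_ext = A_cap·L/Q = 1.664 s
t_ret = A_ann·L/Q = 0.9516 s
t_cycle = t_ext + t_ret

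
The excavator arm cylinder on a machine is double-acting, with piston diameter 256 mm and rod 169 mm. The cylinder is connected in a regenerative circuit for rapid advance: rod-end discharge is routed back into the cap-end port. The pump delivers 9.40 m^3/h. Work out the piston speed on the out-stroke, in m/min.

In regeneration the rod-end outflow joins the pump flow into the cap end, so the net volume the pump must supply per unit advance equals the rod cross-section area.
Rod cross-section A_rod = π/4 × (169 mm)² = 22430 mm^2
v = Q_pump / A_rod

v ≈ 6.98 m/min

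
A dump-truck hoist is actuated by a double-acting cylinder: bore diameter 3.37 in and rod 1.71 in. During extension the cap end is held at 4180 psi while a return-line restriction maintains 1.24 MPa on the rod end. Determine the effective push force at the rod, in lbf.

Cap-side area A_cap = π/4 × (3.37 in)² = 8.920 in^2
Rod-side annular area A_ann = π/4 × (3.37² − 1.71²) = 6.623 in^2
Net thrust = P_cap·A_cap − P_rod·A_ann = 37280 lbf − 1191 lbf

F ≈ 36100 lbf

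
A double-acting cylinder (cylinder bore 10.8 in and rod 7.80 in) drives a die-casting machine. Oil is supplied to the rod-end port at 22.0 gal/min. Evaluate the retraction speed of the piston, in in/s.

Rod-side annular area A_ann = π/4 × (10.8² − 7.80²) = 43.83 in^2
Flow into the rod-end port fills the annular volume.
v = Q / A

v ≈ 1.93 in/s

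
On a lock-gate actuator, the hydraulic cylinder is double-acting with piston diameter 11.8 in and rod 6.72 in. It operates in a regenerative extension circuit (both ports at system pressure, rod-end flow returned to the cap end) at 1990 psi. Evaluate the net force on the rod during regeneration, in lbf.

With equal pressure on both faces, forces on the annular region cancel; the net push is pressure × rod cross-section.
Rod cross-section A_rod = π/4 × (6.72 in)² = 35.47 in^2
F = P × A_rod

F ≈ 70600 lbf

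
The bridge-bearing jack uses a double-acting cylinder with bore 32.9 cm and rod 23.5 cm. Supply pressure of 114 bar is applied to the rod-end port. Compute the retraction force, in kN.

F ≈ 475 kN

Rod-side annular area A_ann = π/4 × (32.9² − 23.5²) = 416.4 cm^2
On retraction the pressure acts on the annular area (bore minus rod).
F = P × A_ann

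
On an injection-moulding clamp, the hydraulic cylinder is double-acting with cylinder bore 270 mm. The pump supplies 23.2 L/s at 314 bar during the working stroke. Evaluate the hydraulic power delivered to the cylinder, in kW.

W ≈ 728 kW

Hydraulic power = P × Q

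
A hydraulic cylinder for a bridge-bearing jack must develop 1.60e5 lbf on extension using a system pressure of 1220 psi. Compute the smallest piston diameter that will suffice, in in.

Extension force acts on the full piston face: F = P × (π/4)D².
D = √(4F / (πP)) = √(4 × 1.60e5 lbf / (π × 1220 psi))

D ≈ 12.9 in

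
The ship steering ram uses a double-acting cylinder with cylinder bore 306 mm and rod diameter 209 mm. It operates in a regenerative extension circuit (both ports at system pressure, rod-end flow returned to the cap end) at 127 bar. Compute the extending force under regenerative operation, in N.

With equal pressure on both faces, forces on the annular region cancel; the net push is pressure × rod cross-section.
Rod cross-section A_rod = π/4 × (209 mm)² = 34310 mm^2
F = P × A_rod

F ≈ 4.36e5 N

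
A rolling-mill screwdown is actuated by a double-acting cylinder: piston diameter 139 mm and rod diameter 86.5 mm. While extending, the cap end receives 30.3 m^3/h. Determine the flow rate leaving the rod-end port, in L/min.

Cap-side area A_cap = π/4 × (139 mm)² = 15170 mm^2
Rod-side annular area A_ann = π/4 × (139² − 86.5²) = 9298 mm^2
Piston speed v = Q_in/A_cap; rod-end outflow Q_out = v × A_ann = Q_in × A_ann/A_cap.

Q_out ≈ 309 L/min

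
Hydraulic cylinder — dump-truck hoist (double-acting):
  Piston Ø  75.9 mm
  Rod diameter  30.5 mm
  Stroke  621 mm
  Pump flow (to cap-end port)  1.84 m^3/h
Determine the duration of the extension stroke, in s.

t ≈ 5.50 s

Cap-side area A_cap = π/4 × (75.9 mm)² = 4525 mm^2
Swept volume V = A × L; t = V / Q = A·L / Q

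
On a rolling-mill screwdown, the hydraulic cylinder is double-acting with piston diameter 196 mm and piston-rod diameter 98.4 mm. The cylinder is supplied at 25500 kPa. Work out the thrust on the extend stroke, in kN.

F ≈ 769 kN

Cap-side area A_cap = π/4 × (196 mm)² = 30170 mm^2
F = P × A_cap = 25500 kPa × A_cap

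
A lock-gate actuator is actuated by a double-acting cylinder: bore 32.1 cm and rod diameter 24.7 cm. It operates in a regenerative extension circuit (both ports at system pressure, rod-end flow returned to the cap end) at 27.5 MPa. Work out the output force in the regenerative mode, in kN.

F ≈ 1320 kN

With equal pressure on both faces, forces on the annular region cancel; the net push is pressure × rod cross-section.
Rod cross-section A_rod = π/4 × (24.7 cm)² = 479.2 cm^2
F = P × A_rod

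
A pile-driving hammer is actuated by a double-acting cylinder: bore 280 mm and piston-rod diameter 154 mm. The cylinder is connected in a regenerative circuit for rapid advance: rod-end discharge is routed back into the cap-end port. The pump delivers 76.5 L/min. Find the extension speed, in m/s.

In regeneration the rod-end outflow joins the pump flow into the cap end, so the net volume the pump must supply per unit advance equals the rod cross-section area.
Rod cross-section A_rod = π/4 × (154 mm)² = 18630 mm^2
v = Q_pump / A_rod

v ≈ 0.0685 m/s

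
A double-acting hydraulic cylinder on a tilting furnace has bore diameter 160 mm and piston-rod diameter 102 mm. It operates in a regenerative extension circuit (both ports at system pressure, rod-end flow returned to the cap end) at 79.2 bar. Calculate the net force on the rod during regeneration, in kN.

F ≈ 64.7 kN

With equal pressure on both faces, forces on the annular region cancel; the net push is pressure × rod cross-section.
Rod cross-section A_rod = π/4 × (102 mm)² = 8171 mm^2
F = P × A_rod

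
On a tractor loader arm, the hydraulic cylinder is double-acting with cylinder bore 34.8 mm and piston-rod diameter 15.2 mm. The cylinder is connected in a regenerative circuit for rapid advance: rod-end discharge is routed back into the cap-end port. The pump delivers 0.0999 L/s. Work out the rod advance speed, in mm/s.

v ≈ 551 mm/s

In regeneration the rod-end outflow joins the pump flow into the cap end, so the net volume the pump must supply per unit advance equals the rod cross-section area.
Rod cross-section A_rod = π/4 × (15.2 mm)² = 181.5 mm^2
v = Q_pump / A_rod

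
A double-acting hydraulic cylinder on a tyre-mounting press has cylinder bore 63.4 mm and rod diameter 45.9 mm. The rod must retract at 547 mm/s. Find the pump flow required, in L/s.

Rod-side annular area A_ann = π/4 × (63.4² − 45.9²) = 1502 mm^2
Q = A × v

Q ≈ 0.822 L/s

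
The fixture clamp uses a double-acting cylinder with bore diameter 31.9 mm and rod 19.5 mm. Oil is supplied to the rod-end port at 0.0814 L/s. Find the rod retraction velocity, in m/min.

Rod-side annular area A_ann = π/4 × (31.9² − 19.5²) = 500.6 mm^2
Flow into the rod-end port fills the annular volume.
v = Q / A

v ≈ 9.76 m/min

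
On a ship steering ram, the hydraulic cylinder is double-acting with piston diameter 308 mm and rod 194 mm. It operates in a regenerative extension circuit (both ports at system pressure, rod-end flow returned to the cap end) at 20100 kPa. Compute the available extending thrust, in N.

F ≈ 5.94e5 N

With equal pressure on both faces, forces on the annular region cancel; the net push is pressure × rod cross-section.
Rod cross-section A_rod = π/4 × (194 mm)² = 29560 mm^2
F = P × A_rod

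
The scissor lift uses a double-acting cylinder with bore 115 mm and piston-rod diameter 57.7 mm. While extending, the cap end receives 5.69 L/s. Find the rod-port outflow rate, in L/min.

Q_out ≈ 255 L/min

Cap-side area A_cap = π/4 × (115 mm)² = 10390 mm^2
Rod-side annular area A_ann = π/4 × (115² − 57.7²) = 7772 mm^2
Piston speed v = Q_in/A_cap; rod-end outflow Q_out = v × A_ann = Q_in × A_ann/A_cap.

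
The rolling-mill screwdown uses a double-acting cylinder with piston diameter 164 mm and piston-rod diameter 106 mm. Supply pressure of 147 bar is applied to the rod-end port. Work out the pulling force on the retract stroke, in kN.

Rod-side annular area A_ann = π/4 × (164² − 106²) = 12300 mm^2
On retraction the pressure acts on the annular area (bore minus rod).
F = P × A_ann

F ≈ 181 kN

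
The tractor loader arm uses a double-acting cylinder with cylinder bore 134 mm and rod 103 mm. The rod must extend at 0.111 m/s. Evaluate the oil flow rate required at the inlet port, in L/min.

Q ≈ 93.9 L/min

Cap-side area A_cap = π/4 × (134 mm)² = 14100 mm^2
Q = A × v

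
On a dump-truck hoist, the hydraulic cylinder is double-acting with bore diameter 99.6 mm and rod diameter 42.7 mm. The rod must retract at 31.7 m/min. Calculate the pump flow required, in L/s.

Rod-side annular area A_ann = π/4 × (99.6² − 42.7²) = 6359 mm^2
Q = A × v

Q ≈ 3.36 L/s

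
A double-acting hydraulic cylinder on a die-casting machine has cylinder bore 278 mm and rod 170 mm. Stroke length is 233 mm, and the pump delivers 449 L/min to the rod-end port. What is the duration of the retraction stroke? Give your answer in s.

Rod-side annular area A_ann = π/4 × (278² − 170²) = 38000 mm^2
Swept volume V = A × L; t = V / Q = A·L / Q

t ≈ 1.18 s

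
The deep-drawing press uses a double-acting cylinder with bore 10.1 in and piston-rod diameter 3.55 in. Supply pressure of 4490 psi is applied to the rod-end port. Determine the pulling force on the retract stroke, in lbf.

Rod-side annular area A_ann = π/4 × (10.1² − 3.55²) = 70.22 in^2
On retraction the pressure acts on the annular area (bore minus rod).
F = P × A_ann

F ≈ 3.15e5 lbf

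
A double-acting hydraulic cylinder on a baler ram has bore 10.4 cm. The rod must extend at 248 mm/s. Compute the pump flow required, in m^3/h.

Q ≈ 7.58 m^3/h

Cap-side area A_cap = π/4 × (10.4 cm)² = 84.95 cm^2
Q = A × v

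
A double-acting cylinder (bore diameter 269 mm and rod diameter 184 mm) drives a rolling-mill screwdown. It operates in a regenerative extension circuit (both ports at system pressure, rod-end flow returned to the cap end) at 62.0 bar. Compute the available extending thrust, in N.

With equal pressure on both faces, forces on the annular region cancel; the net push is pressure × rod cross-section.
Rod cross-section A_rod = π/4 × (184 mm)² = 26590 mm^2
F = P × A_rod

F ≈ 1.65e5 N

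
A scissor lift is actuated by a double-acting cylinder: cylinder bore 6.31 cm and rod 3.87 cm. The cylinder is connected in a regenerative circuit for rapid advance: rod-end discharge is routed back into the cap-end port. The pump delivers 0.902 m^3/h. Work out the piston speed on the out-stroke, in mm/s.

v ≈ 213 mm/s

In regeneration the rod-end outflow joins the pump flow into the cap end, so the net volume the pump must supply per unit advance equals the rod cross-section area.
Rod cross-section A_rod = π/4 × (3.87 cm)² = 11.76 cm^2
v = Q_pump / A_rod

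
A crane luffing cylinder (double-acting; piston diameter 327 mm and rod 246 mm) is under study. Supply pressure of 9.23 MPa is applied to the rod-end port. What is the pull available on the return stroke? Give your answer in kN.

F ≈ 336 kN

Rod-side annular area A_ann = π/4 × (327² − 246²) = 36450 mm^2
On retraction the pressure acts on the annular area (bore minus rod).
F = P × A_ann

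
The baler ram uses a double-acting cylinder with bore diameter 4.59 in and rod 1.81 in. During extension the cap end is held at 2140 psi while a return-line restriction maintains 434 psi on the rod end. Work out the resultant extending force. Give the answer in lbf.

F ≈ 29300 lbf

Cap-side area A_cap = π/4 × (4.59 in)² = 16.55 in^2
Rod-side annular area A_ann = π/4 × (4.59² − 1.81²) = 13.97 in^2
Net thrust = P_cap·A_cap − P_rod·A_ann = 35410 lbf − 6065 lbf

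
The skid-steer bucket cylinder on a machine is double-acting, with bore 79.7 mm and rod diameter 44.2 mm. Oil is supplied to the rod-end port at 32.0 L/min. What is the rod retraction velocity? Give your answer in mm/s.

v ≈ 154 mm/s

Rod-side annular area A_ann = π/4 × (79.7² − 44.2²) = 3455 mm^2
Flow into the rod-end port fills the annular volume.
v = Q / A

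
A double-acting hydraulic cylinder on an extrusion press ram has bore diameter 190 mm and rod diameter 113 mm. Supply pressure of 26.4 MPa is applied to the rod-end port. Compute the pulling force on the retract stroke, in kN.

Rod-side annular area A_ann = π/4 × (190² − 113²) = 18320 mm^2
On retraction the pressure acts on the annular area (bore minus rod).
F = P × A_ann

F ≈ 484 kN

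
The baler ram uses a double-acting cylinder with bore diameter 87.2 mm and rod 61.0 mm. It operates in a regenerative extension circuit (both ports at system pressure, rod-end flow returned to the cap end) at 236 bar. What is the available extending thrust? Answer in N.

F ≈ 69000 N

With equal pressure on both faces, forces on the annular region cancel; the net push is pressure × rod cross-section.
Rod cross-section A_rod = π/4 × (61.0 mm)² = 2922 mm^2
F = P × A_rod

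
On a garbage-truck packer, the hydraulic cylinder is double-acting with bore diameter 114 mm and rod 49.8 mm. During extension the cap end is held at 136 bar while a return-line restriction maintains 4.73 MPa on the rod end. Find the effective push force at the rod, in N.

F ≈ 99700 N

Cap-side area A_cap = π/4 × (114 mm)² = 10210 mm^2
Rod-side annular area A_ann = π/4 × (114² − 49.8²) = 8259 mm^2
Net thrust = P_cap·A_cap − P_rod·A_ann = 1.388e5 N − 39070 N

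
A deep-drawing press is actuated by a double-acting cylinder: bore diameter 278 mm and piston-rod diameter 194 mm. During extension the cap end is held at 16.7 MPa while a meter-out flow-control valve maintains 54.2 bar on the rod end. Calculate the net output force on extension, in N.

F ≈ 8.45e5 N

Cap-side area A_cap = π/4 × (278 mm)² = 60700 mm^2
Rod-side annular area A_ann = π/4 × (278² − 194²) = 31140 mm^2
Net thrust = P_cap·A_cap − P_rod·A_ann = 1.014e6 N − 1.688e5 N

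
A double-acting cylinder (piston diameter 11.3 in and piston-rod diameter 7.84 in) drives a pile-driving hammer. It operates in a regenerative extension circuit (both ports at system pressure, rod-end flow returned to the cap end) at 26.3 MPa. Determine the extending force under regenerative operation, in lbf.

F ≈ 1.84e5 lbf

With equal pressure on both faces, forces on the annular region cancel; the net push is pressure × rod cross-section.
Rod cross-section A_rod = π/4 × (7.84 in)² = 48.27 in^2
F = P × A_rod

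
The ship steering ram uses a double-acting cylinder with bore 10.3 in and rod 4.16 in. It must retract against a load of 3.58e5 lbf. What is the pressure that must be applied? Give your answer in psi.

Rod-side annular area A_ann = π/4 × (10.3² − 4.16²) = 69.73 in^2
Retraction: pressure acts on the annular area.
P = F / A = 3.58e5 lbf / A

P ≈ 5130 psi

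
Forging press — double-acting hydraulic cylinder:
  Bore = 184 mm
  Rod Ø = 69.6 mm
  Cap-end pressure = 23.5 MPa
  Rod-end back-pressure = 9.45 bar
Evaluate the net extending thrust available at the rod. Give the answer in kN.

F ≈ 603 kN

Cap-side area A_cap = π/4 × (184 mm)² = 26590 mm^2
Rod-side annular area A_ann = π/4 × (184² − 69.6²) = 22790 mm^2
Net thrust = P_cap·A_cap − P_rod·A_ann = 624.9 kN − 21.53 kN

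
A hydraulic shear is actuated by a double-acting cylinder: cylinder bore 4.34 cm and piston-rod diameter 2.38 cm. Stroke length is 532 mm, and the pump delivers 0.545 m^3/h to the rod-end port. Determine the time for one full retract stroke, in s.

Rod-side annular area A_ann = π/4 × (4.34² − 2.38²) = 10.34 cm^2
Swept volume V = A × L; t = V / Q = A·L / Q

t ≈ 3.64 s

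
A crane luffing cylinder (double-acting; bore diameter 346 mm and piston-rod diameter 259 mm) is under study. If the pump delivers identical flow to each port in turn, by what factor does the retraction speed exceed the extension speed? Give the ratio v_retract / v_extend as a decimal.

v_ret/v_ext ≈ 2.27

Cap-side area A_cap = π/4 × (346 mm)² = 94020 mm^2
Rod-side annular area A_ann = π/4 × (346² − 259²) = 41340 mm^2
For equal Q, v ∝ 1/A, so v_ret/v_ext = A_cap/A_ann.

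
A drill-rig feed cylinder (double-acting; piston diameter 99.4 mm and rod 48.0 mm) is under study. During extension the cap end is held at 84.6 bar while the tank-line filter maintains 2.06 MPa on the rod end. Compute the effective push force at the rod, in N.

F ≈ 53400 N

Cap-side area A_cap = π/4 × (99.4 mm)² = 7760 mm^2
Rod-side annular area A_ann = π/4 × (99.4² − 48.0²) = 5950 mm^2
Net thrust = P_cap·A_cap − P_rod·A_ann = 65650 N − 12260 N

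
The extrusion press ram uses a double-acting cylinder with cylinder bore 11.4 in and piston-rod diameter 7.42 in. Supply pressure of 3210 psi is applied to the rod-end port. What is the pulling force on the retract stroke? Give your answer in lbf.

Rod-side annular area A_ann = π/4 × (11.4² − 7.42²) = 58.83 in^2
On retraction the pressure acts on the annular area (bore minus rod).
F = P × A_ann

F ≈ 1.89e5 lbf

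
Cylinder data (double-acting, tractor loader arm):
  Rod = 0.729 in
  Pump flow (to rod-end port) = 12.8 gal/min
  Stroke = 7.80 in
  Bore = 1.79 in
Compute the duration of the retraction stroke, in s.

Rod-side annular area A_ann = π/4 × (1.79² − 0.729²) = 2.099 in^2
Swept volume V = A × L; t = V / Q = A·L / Q

t ≈ 0.332 s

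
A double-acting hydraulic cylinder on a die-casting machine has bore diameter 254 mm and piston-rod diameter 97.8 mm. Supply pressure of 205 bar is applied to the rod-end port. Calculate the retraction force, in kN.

F ≈ 885 kN

Rod-side annular area A_ann = π/4 × (254² − 97.8²) = 43160 mm^2
On retraction the pressure acts on the annular area (bore minus rod).
F = P × A_ann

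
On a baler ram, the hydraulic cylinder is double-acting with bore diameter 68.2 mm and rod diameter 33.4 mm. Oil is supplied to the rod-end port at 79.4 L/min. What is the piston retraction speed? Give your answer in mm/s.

Rod-side annular area A_ann = π/4 × (68.2² − 33.4²) = 2777 mm^2
Flow into the rod-end port fills the annular volume.
v = Q / A

v ≈ 477 mm/s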